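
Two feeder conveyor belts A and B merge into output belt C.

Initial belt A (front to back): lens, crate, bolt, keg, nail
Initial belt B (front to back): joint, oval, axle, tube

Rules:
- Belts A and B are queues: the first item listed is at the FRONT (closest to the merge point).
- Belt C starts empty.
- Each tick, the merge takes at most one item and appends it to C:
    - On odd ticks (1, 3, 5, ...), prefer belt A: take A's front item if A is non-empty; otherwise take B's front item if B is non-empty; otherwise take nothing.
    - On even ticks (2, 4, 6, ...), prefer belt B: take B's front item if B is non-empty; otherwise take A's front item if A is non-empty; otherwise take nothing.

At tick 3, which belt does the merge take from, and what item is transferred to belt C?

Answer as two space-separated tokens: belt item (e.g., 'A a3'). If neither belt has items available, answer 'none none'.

Tick 1: prefer A, take lens from A; A=[crate,bolt,keg,nail] B=[joint,oval,axle,tube] C=[lens]
Tick 2: prefer B, take joint from B; A=[crate,bolt,keg,nail] B=[oval,axle,tube] C=[lens,joint]
Tick 3: prefer A, take crate from A; A=[bolt,keg,nail] B=[oval,axle,tube] C=[lens,joint,crate]

Answer: A crate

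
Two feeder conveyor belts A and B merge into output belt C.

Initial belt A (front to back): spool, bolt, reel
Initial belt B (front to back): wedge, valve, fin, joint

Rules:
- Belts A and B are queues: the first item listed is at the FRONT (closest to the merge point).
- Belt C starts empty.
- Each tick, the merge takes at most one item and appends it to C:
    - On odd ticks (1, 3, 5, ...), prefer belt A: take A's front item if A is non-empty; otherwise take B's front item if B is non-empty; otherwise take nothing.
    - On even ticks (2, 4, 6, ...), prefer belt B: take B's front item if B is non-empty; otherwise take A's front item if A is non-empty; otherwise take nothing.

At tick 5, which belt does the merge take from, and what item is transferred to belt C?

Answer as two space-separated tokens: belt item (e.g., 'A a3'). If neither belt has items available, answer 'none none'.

Tick 1: prefer A, take spool from A; A=[bolt,reel] B=[wedge,valve,fin,joint] C=[spool]
Tick 2: prefer B, take wedge from B; A=[bolt,reel] B=[valve,fin,joint] C=[spool,wedge]
Tick 3: prefer A, take bolt from A; A=[reel] B=[valve,fin,joint] C=[spool,wedge,bolt]
Tick 4: prefer B, take valve from B; A=[reel] B=[fin,joint] C=[spool,wedge,bolt,valve]
Tick 5: prefer A, take reel from A; A=[-] B=[fin,joint] C=[spool,wedge,bolt,valve,reel]

Answer: A reel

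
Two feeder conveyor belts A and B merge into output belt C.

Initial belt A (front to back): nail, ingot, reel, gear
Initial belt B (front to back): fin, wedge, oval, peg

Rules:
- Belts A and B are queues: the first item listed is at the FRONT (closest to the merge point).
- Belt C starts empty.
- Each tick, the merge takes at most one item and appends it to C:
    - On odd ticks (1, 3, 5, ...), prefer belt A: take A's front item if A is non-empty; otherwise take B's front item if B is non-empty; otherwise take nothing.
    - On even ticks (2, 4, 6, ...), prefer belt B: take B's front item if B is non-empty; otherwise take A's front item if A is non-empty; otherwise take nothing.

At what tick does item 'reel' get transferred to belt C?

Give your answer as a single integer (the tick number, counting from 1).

Tick 1: prefer A, take nail from A; A=[ingot,reel,gear] B=[fin,wedge,oval,peg] C=[nail]
Tick 2: prefer B, take fin from B; A=[ingot,reel,gear] B=[wedge,oval,peg] C=[nail,fin]
Tick 3: prefer A, take ingot from A; A=[reel,gear] B=[wedge,oval,peg] C=[nail,fin,ingot]
Tick 4: prefer B, take wedge from B; A=[reel,gear] B=[oval,peg] C=[nail,fin,ingot,wedge]
Tick 5: prefer A, take reel from A; A=[gear] B=[oval,peg] C=[nail,fin,ingot,wedge,reel]

Answer: 5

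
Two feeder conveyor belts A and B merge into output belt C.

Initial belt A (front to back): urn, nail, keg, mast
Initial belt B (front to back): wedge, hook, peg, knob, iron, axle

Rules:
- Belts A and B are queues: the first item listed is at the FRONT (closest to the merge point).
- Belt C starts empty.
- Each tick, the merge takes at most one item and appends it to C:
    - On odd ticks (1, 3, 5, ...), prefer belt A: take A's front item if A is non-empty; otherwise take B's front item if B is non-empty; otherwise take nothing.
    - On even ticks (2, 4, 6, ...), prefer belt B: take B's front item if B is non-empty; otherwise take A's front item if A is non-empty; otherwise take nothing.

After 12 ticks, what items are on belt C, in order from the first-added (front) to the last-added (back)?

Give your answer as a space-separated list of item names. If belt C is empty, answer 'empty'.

Tick 1: prefer A, take urn from A; A=[nail,keg,mast] B=[wedge,hook,peg,knob,iron,axle] C=[urn]
Tick 2: prefer B, take wedge from B; A=[nail,keg,mast] B=[hook,peg,knob,iron,axle] C=[urn,wedge]
Tick 3: prefer A, take nail from A; A=[keg,mast] B=[hook,peg,knob,iron,axle] C=[urn,wedge,nail]
Tick 4: prefer B, take hook from B; A=[keg,mast] B=[peg,knob,iron,axle] C=[urn,wedge,nail,hook]
Tick 5: prefer A, take keg from A; A=[mast] B=[peg,knob,iron,axle] C=[urn,wedge,nail,hook,keg]
Tick 6: prefer B, take peg from B; A=[mast] B=[knob,iron,axle] C=[urn,wedge,nail,hook,keg,peg]
Tick 7: prefer A, take mast from A; A=[-] B=[knob,iron,axle] C=[urn,wedge,nail,hook,keg,peg,mast]
Tick 8: prefer B, take knob from B; A=[-] B=[iron,axle] C=[urn,wedge,nail,hook,keg,peg,mast,knob]
Tick 9: prefer A, take iron from B; A=[-] B=[axle] C=[urn,wedge,nail,hook,keg,peg,mast,knob,iron]
Tick 10: prefer B, take axle from B; A=[-] B=[-] C=[urn,wedge,nail,hook,keg,peg,mast,knob,iron,axle]
Tick 11: prefer A, both empty, nothing taken; A=[-] B=[-] C=[urn,wedge,nail,hook,keg,peg,mast,knob,iron,axle]
Tick 12: prefer B, both empty, nothing taken; A=[-] B=[-] C=[urn,wedge,nail,hook,keg,peg,mast,knob,iron,axle]

Answer: urn wedge nail hook keg peg mast knob iron axle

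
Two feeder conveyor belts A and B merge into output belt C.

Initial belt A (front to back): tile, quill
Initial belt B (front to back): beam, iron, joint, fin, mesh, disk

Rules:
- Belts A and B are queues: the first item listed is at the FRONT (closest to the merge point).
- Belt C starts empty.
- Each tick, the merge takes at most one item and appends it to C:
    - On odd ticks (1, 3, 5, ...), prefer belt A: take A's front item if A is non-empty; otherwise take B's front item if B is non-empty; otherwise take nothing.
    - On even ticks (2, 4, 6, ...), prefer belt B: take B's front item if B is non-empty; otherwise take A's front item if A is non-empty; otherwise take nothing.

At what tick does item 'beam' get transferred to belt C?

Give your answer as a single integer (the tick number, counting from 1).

Tick 1: prefer A, take tile from A; A=[quill] B=[beam,iron,joint,fin,mesh,disk] C=[tile]
Tick 2: prefer B, take beam from B; A=[quill] B=[iron,joint,fin,mesh,disk] C=[tile,beam]

Answer: 2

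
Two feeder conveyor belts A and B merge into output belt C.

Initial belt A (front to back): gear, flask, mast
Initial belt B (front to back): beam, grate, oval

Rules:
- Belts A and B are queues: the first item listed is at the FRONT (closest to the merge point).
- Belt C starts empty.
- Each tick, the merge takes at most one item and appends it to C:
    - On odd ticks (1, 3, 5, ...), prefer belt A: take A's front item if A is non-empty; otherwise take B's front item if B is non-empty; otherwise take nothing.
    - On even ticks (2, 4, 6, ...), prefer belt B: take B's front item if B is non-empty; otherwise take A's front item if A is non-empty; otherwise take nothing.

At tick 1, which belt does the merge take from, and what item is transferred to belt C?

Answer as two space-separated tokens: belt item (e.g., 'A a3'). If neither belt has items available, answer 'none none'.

Tick 1: prefer A, take gear from A; A=[flask,mast] B=[beam,grate,oval] C=[gear]

Answer: A gear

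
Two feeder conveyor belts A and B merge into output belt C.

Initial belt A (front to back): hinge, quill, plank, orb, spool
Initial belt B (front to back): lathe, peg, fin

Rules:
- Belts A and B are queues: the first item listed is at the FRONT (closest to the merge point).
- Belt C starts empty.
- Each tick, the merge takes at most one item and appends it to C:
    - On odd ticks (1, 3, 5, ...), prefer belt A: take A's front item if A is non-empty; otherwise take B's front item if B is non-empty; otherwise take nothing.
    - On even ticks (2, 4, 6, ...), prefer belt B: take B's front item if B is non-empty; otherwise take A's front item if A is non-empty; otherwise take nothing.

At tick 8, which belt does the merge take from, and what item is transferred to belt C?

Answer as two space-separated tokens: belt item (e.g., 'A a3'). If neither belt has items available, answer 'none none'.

Answer: A spool

Derivation:
Tick 1: prefer A, take hinge from A; A=[quill,plank,orb,spool] B=[lathe,peg,fin] C=[hinge]
Tick 2: prefer B, take lathe from B; A=[quill,plank,orb,spool] B=[peg,fin] C=[hinge,lathe]
Tick 3: prefer A, take quill from A; A=[plank,orb,spool] B=[peg,fin] C=[hinge,lathe,quill]
Tick 4: prefer B, take peg from B; A=[plank,orb,spool] B=[fin] C=[hinge,lathe,quill,peg]
Tick 5: prefer A, take plank from A; A=[orb,spool] B=[fin] C=[hinge,lathe,quill,peg,plank]
Tick 6: prefer B, take fin from B; A=[orb,spool] B=[-] C=[hinge,lathe,quill,peg,plank,fin]
Tick 7: prefer A, take orb from A; A=[spool] B=[-] C=[hinge,lathe,quill,peg,plank,fin,orb]
Tick 8: prefer B, take spool from A; A=[-] B=[-] C=[hinge,lathe,quill,peg,plank,fin,orb,spool]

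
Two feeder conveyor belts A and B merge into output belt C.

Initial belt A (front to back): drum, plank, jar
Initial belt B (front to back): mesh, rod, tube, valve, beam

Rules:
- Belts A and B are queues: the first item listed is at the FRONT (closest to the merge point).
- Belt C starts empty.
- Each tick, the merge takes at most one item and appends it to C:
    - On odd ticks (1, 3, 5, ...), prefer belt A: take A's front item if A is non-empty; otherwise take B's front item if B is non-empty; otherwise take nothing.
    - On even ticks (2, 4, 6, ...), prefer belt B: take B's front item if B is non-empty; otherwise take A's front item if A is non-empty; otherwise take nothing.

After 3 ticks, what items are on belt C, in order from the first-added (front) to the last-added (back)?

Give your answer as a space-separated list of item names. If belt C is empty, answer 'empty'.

Answer: drum mesh plank

Derivation:
Tick 1: prefer A, take drum from A; A=[plank,jar] B=[mesh,rod,tube,valve,beam] C=[drum]
Tick 2: prefer B, take mesh from B; A=[plank,jar] B=[rod,tube,valve,beam] C=[drum,mesh]
Tick 3: prefer A, take plank from A; A=[jar] B=[rod,tube,valve,beam] C=[drum,mesh,plank]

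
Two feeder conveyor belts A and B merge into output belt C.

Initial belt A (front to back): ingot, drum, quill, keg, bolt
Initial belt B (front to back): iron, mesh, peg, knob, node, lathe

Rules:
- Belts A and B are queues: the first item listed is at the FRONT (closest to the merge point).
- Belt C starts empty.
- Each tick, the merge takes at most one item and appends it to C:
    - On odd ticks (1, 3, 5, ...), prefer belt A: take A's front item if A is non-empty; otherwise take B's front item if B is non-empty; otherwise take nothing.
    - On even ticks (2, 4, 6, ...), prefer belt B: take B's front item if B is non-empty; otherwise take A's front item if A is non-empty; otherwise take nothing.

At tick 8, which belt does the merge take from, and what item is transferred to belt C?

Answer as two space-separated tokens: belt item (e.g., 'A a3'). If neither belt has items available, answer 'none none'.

Answer: B knob

Derivation:
Tick 1: prefer A, take ingot from A; A=[drum,quill,keg,bolt] B=[iron,mesh,peg,knob,node,lathe] C=[ingot]
Tick 2: prefer B, take iron from B; A=[drum,quill,keg,bolt] B=[mesh,peg,knob,node,lathe] C=[ingot,iron]
Tick 3: prefer A, take drum from A; A=[quill,keg,bolt] B=[mesh,peg,knob,node,lathe] C=[ingot,iron,drum]
Tick 4: prefer B, take mesh from B; A=[quill,keg,bolt] B=[peg,knob,node,lathe] C=[ingot,iron,drum,mesh]
Tick 5: prefer A, take quill from A; A=[keg,bolt] B=[peg,knob,node,lathe] C=[ingot,iron,drum,mesh,quill]
Tick 6: prefer B, take peg from B; A=[keg,bolt] B=[knob,node,lathe] C=[ingot,iron,drum,mesh,quill,peg]
Tick 7: prefer A, take keg from A; A=[bolt] B=[knob,node,lathe] C=[ingot,iron,drum,mesh,quill,peg,keg]
Tick 8: prefer B, take knob from B; A=[bolt] B=[node,lathe] C=[ingot,iron,drum,mesh,quill,peg,keg,knob]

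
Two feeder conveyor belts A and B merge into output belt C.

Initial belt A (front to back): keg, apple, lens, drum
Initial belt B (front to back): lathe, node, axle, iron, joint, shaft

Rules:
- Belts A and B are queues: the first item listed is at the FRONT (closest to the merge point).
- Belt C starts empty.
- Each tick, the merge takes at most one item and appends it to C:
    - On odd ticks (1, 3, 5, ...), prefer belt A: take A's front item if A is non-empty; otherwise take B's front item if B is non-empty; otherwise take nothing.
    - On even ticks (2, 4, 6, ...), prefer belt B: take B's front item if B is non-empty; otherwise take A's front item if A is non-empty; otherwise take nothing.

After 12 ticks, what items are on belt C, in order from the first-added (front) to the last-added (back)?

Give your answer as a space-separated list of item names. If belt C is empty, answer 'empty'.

Answer: keg lathe apple node lens axle drum iron joint shaft

Derivation:
Tick 1: prefer A, take keg from A; A=[apple,lens,drum] B=[lathe,node,axle,iron,joint,shaft] C=[keg]
Tick 2: prefer B, take lathe from B; A=[apple,lens,drum] B=[node,axle,iron,joint,shaft] C=[keg,lathe]
Tick 3: prefer A, take apple from A; A=[lens,drum] B=[node,axle,iron,joint,shaft] C=[keg,lathe,apple]
Tick 4: prefer B, take node from B; A=[lens,drum] B=[axle,iron,joint,shaft] C=[keg,lathe,apple,node]
Tick 5: prefer A, take lens from A; A=[drum] B=[axle,iron,joint,shaft] C=[keg,lathe,apple,node,lens]
Tick 6: prefer B, take axle from B; A=[drum] B=[iron,joint,shaft] C=[keg,lathe,apple,node,lens,axle]
Tick 7: prefer A, take drum from A; A=[-] B=[iron,joint,shaft] C=[keg,lathe,apple,node,lens,axle,drum]
Tick 8: prefer B, take iron from B; A=[-] B=[joint,shaft] C=[keg,lathe,apple,node,lens,axle,drum,iron]
Tick 9: prefer A, take joint from B; A=[-] B=[shaft] C=[keg,lathe,apple,node,lens,axle,drum,iron,joint]
Tick 10: prefer B, take shaft from B; A=[-] B=[-] C=[keg,lathe,apple,node,lens,axle,drum,iron,joint,shaft]
Tick 11: prefer A, both empty, nothing taken; A=[-] B=[-] C=[keg,lathe,apple,node,lens,axle,drum,iron,joint,shaft]
Tick 12: prefer B, both empty, nothing taken; A=[-] B=[-] C=[keg,lathe,apple,node,lens,axle,drum,iron,joint,shaft]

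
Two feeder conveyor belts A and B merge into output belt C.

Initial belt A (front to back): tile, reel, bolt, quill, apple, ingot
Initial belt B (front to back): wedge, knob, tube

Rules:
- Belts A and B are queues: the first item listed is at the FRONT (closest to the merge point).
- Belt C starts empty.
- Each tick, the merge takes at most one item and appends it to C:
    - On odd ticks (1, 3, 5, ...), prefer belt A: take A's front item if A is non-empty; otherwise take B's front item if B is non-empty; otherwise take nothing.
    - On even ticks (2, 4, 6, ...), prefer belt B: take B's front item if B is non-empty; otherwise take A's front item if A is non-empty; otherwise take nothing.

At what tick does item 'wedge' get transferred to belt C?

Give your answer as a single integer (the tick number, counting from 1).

Answer: 2

Derivation:
Tick 1: prefer A, take tile from A; A=[reel,bolt,quill,apple,ingot] B=[wedge,knob,tube] C=[tile]
Tick 2: prefer B, take wedge from B; A=[reel,bolt,quill,apple,ingot] B=[knob,tube] C=[tile,wedge]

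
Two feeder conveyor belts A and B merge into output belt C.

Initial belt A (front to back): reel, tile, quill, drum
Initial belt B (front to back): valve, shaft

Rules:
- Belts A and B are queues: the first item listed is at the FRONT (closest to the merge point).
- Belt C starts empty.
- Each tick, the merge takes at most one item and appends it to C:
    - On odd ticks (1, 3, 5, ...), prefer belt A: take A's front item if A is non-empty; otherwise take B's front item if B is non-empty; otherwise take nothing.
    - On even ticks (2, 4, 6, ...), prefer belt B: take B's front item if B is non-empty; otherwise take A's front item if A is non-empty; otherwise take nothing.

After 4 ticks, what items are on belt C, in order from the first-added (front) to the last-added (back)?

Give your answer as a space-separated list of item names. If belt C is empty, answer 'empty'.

Answer: reel valve tile shaft

Derivation:
Tick 1: prefer A, take reel from A; A=[tile,quill,drum] B=[valve,shaft] C=[reel]
Tick 2: prefer B, take valve from B; A=[tile,quill,drum] B=[shaft] C=[reel,valve]
Tick 3: prefer A, take tile from A; A=[quill,drum] B=[shaft] C=[reel,valve,tile]
Tick 4: prefer B, take shaft from B; A=[quill,drum] B=[-] C=[reel,valve,tile,shaft]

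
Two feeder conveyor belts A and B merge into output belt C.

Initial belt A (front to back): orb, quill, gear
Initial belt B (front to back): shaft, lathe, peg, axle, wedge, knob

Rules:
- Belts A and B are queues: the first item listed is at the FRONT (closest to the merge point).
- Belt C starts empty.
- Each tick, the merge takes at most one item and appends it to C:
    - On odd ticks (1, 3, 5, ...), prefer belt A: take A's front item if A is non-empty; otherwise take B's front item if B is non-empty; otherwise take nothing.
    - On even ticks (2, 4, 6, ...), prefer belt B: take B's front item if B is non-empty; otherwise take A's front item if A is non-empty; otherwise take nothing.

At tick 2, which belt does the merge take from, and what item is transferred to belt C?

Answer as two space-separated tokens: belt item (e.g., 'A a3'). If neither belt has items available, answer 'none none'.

Tick 1: prefer A, take orb from A; A=[quill,gear] B=[shaft,lathe,peg,axle,wedge,knob] C=[orb]
Tick 2: prefer B, take shaft from B; A=[quill,gear] B=[lathe,peg,axle,wedge,knob] C=[orb,shaft]

Answer: B shaft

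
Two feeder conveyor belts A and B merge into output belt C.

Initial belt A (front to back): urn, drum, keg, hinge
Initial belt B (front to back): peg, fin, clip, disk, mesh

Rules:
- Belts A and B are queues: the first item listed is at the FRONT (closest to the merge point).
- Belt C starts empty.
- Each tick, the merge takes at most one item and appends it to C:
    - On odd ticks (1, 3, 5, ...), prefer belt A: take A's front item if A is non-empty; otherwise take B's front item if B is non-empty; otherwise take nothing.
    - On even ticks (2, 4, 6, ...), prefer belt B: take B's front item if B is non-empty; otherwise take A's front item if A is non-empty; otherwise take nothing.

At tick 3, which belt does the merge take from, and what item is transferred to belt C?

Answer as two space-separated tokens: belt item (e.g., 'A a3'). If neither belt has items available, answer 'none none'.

Tick 1: prefer A, take urn from A; A=[drum,keg,hinge] B=[peg,fin,clip,disk,mesh] C=[urn]
Tick 2: prefer B, take peg from B; A=[drum,keg,hinge] B=[fin,clip,disk,mesh] C=[urn,peg]
Tick 3: prefer A, take drum from A; A=[keg,hinge] B=[fin,clip,disk,mesh] C=[urn,peg,drum]

Answer: A drum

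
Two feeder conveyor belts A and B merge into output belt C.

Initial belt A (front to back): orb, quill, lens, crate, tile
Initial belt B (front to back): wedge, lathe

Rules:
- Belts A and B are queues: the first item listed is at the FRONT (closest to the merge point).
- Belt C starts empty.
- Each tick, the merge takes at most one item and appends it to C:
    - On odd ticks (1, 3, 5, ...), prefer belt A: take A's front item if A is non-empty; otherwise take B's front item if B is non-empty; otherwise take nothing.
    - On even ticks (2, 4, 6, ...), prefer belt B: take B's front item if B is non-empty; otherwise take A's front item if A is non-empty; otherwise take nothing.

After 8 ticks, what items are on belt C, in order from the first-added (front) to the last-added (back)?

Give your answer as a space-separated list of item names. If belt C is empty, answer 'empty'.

Tick 1: prefer A, take orb from A; A=[quill,lens,crate,tile] B=[wedge,lathe] C=[orb]
Tick 2: prefer B, take wedge from B; A=[quill,lens,crate,tile] B=[lathe] C=[orb,wedge]
Tick 3: prefer A, take quill from A; A=[lens,crate,tile] B=[lathe] C=[orb,wedge,quill]
Tick 4: prefer B, take lathe from B; A=[lens,crate,tile] B=[-] C=[orb,wedge,quill,lathe]
Tick 5: prefer A, take lens from A; A=[crate,tile] B=[-] C=[orb,wedge,quill,lathe,lens]
Tick 6: prefer B, take crate from A; A=[tile] B=[-] C=[orb,wedge,quill,lathe,lens,crate]
Tick 7: prefer A, take tile from A; A=[-] B=[-] C=[orb,wedge,quill,lathe,lens,crate,tile]
Tick 8: prefer B, both empty, nothing taken; A=[-] B=[-] C=[orb,wedge,quill,lathe,lens,crate,tile]

Answer: orb wedge quill lathe lens crate tile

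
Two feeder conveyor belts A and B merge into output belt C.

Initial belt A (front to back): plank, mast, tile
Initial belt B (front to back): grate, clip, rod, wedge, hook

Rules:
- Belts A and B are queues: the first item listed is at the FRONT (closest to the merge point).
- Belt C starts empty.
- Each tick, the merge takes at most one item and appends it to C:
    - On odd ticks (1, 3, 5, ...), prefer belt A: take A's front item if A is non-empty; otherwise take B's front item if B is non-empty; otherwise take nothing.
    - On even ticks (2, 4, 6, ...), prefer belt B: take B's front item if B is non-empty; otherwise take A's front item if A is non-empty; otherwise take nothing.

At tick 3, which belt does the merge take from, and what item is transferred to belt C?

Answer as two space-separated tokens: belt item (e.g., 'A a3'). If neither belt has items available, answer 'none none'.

Tick 1: prefer A, take plank from A; A=[mast,tile] B=[grate,clip,rod,wedge,hook] C=[plank]
Tick 2: prefer B, take grate from B; A=[mast,tile] B=[clip,rod,wedge,hook] C=[plank,grate]
Tick 3: prefer A, take mast from A; A=[tile] B=[clip,rod,wedge,hook] C=[plank,grate,mast]

Answer: A mast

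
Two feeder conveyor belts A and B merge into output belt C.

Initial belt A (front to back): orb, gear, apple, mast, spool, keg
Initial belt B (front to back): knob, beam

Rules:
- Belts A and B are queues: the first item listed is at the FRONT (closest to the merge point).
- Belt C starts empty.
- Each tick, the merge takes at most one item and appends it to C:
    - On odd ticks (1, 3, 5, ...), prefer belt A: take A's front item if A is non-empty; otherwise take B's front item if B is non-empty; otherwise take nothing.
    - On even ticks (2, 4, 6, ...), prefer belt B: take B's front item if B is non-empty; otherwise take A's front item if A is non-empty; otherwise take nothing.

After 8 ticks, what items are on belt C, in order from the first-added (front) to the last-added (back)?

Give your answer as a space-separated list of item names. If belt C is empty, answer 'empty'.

Tick 1: prefer A, take orb from A; A=[gear,apple,mast,spool,keg] B=[knob,beam] C=[orb]
Tick 2: prefer B, take knob from B; A=[gear,apple,mast,spool,keg] B=[beam] C=[orb,knob]
Tick 3: prefer A, take gear from A; A=[apple,mast,spool,keg] B=[beam] C=[orb,knob,gear]
Tick 4: prefer B, take beam from B; A=[apple,mast,spool,keg] B=[-] C=[orb,knob,gear,beam]
Tick 5: prefer A, take apple from A; A=[mast,spool,keg] B=[-] C=[orb,knob,gear,beam,apple]
Tick 6: prefer B, take mast from A; A=[spool,keg] B=[-] C=[orb,knob,gear,beam,apple,mast]
Tick 7: prefer A, take spool from A; A=[keg] B=[-] C=[orb,knob,gear,beam,apple,mast,spool]
Tick 8: prefer B, take keg from A; A=[-] B=[-] C=[orb,knob,gear,beam,apple,mast,spool,keg]

Answer: orb knob gear beam apple mast spool keg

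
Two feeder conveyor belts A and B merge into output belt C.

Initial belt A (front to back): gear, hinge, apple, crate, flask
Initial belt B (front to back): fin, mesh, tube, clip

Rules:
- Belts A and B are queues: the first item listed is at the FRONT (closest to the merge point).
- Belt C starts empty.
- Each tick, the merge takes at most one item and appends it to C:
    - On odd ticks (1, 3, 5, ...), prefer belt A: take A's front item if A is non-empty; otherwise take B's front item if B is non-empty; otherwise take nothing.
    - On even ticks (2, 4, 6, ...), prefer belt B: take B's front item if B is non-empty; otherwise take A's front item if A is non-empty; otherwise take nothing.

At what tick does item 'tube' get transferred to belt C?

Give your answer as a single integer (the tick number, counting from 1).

Answer: 6

Derivation:
Tick 1: prefer A, take gear from A; A=[hinge,apple,crate,flask] B=[fin,mesh,tube,clip] C=[gear]
Tick 2: prefer B, take fin from B; A=[hinge,apple,crate,flask] B=[mesh,tube,clip] C=[gear,fin]
Tick 3: prefer A, take hinge from A; A=[apple,crate,flask] B=[mesh,tube,clip] C=[gear,fin,hinge]
Tick 4: prefer B, take mesh from B; A=[apple,crate,flask] B=[tube,clip] C=[gear,fin,hinge,mesh]
Tick 5: prefer A, take apple from A; A=[crate,flask] B=[tube,clip] C=[gear,fin,hinge,mesh,apple]
Tick 6: prefer B, take tube from B; A=[crate,flask] B=[clip] C=[gear,fin,hinge,mesh,apple,tube]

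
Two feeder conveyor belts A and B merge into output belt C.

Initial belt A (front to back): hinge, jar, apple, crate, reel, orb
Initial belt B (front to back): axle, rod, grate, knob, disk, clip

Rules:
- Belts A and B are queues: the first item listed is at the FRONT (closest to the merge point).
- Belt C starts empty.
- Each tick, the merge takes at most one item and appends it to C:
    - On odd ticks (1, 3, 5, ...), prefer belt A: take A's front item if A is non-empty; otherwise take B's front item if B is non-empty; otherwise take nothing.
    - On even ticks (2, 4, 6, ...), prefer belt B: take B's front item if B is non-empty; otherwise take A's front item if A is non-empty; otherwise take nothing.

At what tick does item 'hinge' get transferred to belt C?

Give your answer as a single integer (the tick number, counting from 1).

Answer: 1

Derivation:
Tick 1: prefer A, take hinge from A; A=[jar,apple,crate,reel,orb] B=[axle,rod,grate,knob,disk,clip] C=[hinge]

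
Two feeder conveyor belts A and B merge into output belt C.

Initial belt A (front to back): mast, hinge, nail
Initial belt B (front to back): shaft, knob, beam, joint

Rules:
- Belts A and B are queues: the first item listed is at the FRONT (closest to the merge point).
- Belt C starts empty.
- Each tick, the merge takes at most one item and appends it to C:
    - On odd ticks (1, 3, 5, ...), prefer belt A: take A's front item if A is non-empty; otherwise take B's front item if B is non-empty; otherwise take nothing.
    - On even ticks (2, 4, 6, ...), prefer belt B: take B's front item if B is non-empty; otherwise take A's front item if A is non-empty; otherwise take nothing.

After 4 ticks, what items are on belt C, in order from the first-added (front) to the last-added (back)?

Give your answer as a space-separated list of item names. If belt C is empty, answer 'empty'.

Answer: mast shaft hinge knob

Derivation:
Tick 1: prefer A, take mast from A; A=[hinge,nail] B=[shaft,knob,beam,joint] C=[mast]
Tick 2: prefer B, take shaft from B; A=[hinge,nail] B=[knob,beam,joint] C=[mast,shaft]
Tick 3: prefer A, take hinge from A; A=[nail] B=[knob,beam,joint] C=[mast,shaft,hinge]
Tick 4: prefer B, take knob from B; A=[nail] B=[beam,joint] C=[mast,shaft,hinge,knob]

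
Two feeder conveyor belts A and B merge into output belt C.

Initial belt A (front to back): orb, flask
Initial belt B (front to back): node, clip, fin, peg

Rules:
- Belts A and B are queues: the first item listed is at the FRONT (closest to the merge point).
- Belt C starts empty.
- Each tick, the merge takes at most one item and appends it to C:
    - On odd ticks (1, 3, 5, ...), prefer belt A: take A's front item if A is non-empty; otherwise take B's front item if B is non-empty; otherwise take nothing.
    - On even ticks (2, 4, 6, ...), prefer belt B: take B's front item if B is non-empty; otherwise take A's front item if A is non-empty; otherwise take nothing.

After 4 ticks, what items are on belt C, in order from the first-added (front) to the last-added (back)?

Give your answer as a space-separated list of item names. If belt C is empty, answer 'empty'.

Answer: orb node flask clip

Derivation:
Tick 1: prefer A, take orb from A; A=[flask] B=[node,clip,fin,peg] C=[orb]
Tick 2: prefer B, take node from B; A=[flask] B=[clip,fin,peg] C=[orb,node]
Tick 3: prefer A, take flask from A; A=[-] B=[clip,fin,peg] C=[orb,node,flask]
Tick 4: prefer B, take clip from B; A=[-] B=[fin,peg] C=[orb,node,flask,clip]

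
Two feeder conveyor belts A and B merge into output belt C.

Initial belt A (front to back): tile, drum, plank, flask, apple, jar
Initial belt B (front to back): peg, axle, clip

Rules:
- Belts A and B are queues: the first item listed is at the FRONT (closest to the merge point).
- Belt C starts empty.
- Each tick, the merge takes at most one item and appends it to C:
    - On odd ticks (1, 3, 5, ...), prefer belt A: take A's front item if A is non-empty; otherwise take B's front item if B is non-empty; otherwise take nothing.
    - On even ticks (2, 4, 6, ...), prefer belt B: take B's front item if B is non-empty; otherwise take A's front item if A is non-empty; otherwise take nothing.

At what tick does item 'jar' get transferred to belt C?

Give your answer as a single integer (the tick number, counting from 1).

Answer: 9

Derivation:
Tick 1: prefer A, take tile from A; A=[drum,plank,flask,apple,jar] B=[peg,axle,clip] C=[tile]
Tick 2: prefer B, take peg from B; A=[drum,plank,flask,apple,jar] B=[axle,clip] C=[tile,peg]
Tick 3: prefer A, take drum from A; A=[plank,flask,apple,jar] B=[axle,clip] C=[tile,peg,drum]
Tick 4: prefer B, take axle from B; A=[plank,flask,apple,jar] B=[clip] C=[tile,peg,drum,axle]
Tick 5: prefer A, take plank from A; A=[flask,apple,jar] B=[clip] C=[tile,peg,drum,axle,plank]
Tick 6: prefer B, take clip from B; A=[flask,apple,jar] B=[-] C=[tile,peg,drum,axle,plank,clip]
Tick 7: prefer A, take flask from A; A=[apple,jar] B=[-] C=[tile,peg,drum,axle,plank,clip,flask]
Tick 8: prefer B, take apple from A; A=[jar] B=[-] C=[tile,peg,drum,axle,plank,clip,flask,apple]
Tick 9: prefer A, take jar from A; A=[-] B=[-] C=[tile,peg,drum,axle,plank,clip,flask,apple,jar]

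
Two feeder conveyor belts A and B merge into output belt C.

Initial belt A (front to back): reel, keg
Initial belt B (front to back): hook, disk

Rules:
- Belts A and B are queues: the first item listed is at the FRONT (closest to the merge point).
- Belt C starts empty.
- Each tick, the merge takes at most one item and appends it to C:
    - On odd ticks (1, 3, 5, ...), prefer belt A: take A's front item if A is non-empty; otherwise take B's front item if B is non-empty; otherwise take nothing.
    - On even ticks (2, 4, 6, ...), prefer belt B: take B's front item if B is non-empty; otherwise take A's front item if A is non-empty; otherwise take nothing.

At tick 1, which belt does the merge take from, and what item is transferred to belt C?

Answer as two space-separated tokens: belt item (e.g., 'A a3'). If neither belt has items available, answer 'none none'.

Answer: A reel

Derivation:
Tick 1: prefer A, take reel from A; A=[keg] B=[hook,disk] C=[reel]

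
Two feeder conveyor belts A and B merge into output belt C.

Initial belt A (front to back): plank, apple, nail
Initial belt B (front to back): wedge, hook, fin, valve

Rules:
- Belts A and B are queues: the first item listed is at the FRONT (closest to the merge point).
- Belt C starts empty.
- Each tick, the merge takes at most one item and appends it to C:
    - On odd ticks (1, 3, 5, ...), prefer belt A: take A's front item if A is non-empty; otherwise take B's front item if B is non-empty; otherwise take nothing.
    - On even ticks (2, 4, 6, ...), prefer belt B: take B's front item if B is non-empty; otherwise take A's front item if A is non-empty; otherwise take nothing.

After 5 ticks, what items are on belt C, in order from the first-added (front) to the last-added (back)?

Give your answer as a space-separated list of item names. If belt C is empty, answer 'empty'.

Tick 1: prefer A, take plank from A; A=[apple,nail] B=[wedge,hook,fin,valve] C=[plank]
Tick 2: prefer B, take wedge from B; A=[apple,nail] B=[hook,fin,valve] C=[plank,wedge]
Tick 3: prefer A, take apple from A; A=[nail] B=[hook,fin,valve] C=[plank,wedge,apple]
Tick 4: prefer B, take hook from B; A=[nail] B=[fin,valve] C=[plank,wedge,apple,hook]
Tick 5: prefer A, take nail from A; A=[-] B=[fin,valve] C=[plank,wedge,apple,hook,nail]

Answer: plank wedge apple hook nail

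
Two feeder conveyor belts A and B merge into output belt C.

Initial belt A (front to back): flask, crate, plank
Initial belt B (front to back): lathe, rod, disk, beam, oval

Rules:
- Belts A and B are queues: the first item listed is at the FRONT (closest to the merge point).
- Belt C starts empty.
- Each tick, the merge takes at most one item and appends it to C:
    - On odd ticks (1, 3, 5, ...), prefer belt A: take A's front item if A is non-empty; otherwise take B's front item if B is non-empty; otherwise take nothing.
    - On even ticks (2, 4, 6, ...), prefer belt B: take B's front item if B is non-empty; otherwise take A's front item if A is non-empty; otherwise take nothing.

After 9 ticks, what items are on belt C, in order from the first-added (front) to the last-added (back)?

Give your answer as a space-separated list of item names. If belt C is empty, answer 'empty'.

Answer: flask lathe crate rod plank disk beam oval

Derivation:
Tick 1: prefer A, take flask from A; A=[crate,plank] B=[lathe,rod,disk,beam,oval] C=[flask]
Tick 2: prefer B, take lathe from B; A=[crate,plank] B=[rod,disk,beam,oval] C=[flask,lathe]
Tick 3: prefer A, take crate from A; A=[plank] B=[rod,disk,beam,oval] C=[flask,lathe,crate]
Tick 4: prefer B, take rod from B; A=[plank] B=[disk,beam,oval] C=[flask,lathe,crate,rod]
Tick 5: prefer A, take plank from A; A=[-] B=[disk,beam,oval] C=[flask,lathe,crate,rod,plank]
Tick 6: prefer B, take disk from B; A=[-] B=[beam,oval] C=[flask,lathe,crate,rod,plank,disk]
Tick 7: prefer A, take beam from B; A=[-] B=[oval] C=[flask,lathe,crate,rod,plank,disk,beam]
Tick 8: prefer B, take oval from B; A=[-] B=[-] C=[flask,lathe,crate,rod,plank,disk,beam,oval]
Tick 9: prefer A, both empty, nothing taken; A=[-] B=[-] C=[flask,lathe,crate,rod,plank,disk,beam,oval]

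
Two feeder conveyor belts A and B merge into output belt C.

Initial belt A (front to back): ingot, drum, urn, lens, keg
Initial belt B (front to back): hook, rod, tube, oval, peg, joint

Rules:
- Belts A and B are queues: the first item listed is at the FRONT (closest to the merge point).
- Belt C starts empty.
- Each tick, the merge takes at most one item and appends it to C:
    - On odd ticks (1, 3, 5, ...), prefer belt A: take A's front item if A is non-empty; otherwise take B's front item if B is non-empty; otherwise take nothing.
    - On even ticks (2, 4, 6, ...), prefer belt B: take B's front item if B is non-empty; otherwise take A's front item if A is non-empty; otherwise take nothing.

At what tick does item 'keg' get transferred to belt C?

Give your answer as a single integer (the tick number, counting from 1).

Answer: 9

Derivation:
Tick 1: prefer A, take ingot from A; A=[drum,urn,lens,keg] B=[hook,rod,tube,oval,peg,joint] C=[ingot]
Tick 2: prefer B, take hook from B; A=[drum,urn,lens,keg] B=[rod,tube,oval,peg,joint] C=[ingot,hook]
Tick 3: prefer A, take drum from A; A=[urn,lens,keg] B=[rod,tube,oval,peg,joint] C=[ingot,hook,drum]
Tick 4: prefer B, take rod from B; A=[urn,lens,keg] B=[tube,oval,peg,joint] C=[ingot,hook,drum,rod]
Tick 5: prefer A, take urn from A; A=[lens,keg] B=[tube,oval,peg,joint] C=[ingot,hook,drum,rod,urn]
Tick 6: prefer B, take tube from B; A=[lens,keg] B=[oval,peg,joint] C=[ingot,hook,drum,rod,urn,tube]
Tick 7: prefer A, take lens from A; A=[keg] B=[oval,peg,joint] C=[ingot,hook,drum,rod,urn,tube,lens]
Tick 8: prefer B, take oval from B; A=[keg] B=[peg,joint] C=[ingot,hook,drum,rod,urn,tube,lens,oval]
Tick 9: prefer A, take keg from A; A=[-] B=[peg,joint] C=[ingot,hook,drum,rod,urn,tube,lens,oval,keg]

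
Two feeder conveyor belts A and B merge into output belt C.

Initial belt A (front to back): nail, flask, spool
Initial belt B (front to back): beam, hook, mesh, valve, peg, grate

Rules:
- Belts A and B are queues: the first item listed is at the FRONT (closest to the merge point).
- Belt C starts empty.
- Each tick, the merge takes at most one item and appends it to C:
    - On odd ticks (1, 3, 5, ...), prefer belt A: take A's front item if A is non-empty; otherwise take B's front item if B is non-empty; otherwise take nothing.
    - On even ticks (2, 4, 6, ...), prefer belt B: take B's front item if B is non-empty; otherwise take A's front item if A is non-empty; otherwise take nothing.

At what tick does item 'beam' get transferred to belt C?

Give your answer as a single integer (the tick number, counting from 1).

Answer: 2

Derivation:
Tick 1: prefer A, take nail from A; A=[flask,spool] B=[beam,hook,mesh,valve,peg,grate] C=[nail]
Tick 2: prefer B, take beam from B; A=[flask,spool] B=[hook,mesh,valve,peg,grate] C=[nail,beam]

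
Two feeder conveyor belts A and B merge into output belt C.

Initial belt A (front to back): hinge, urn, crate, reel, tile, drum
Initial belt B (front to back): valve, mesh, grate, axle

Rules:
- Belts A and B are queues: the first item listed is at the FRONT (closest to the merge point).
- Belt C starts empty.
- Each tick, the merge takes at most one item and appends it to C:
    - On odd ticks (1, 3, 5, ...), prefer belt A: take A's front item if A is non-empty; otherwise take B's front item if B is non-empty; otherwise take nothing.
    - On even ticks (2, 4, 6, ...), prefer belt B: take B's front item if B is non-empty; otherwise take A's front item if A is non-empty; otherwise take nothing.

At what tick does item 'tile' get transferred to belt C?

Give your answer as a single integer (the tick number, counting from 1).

Answer: 9

Derivation:
Tick 1: prefer A, take hinge from A; A=[urn,crate,reel,tile,drum] B=[valve,mesh,grate,axle] C=[hinge]
Tick 2: prefer B, take valve from B; A=[urn,crate,reel,tile,drum] B=[mesh,grate,axle] C=[hinge,valve]
Tick 3: prefer A, take urn from A; A=[crate,reel,tile,drum] B=[mesh,grate,axle] C=[hinge,valve,urn]
Tick 4: prefer B, take mesh from B; A=[crate,reel,tile,drum] B=[grate,axle] C=[hinge,valve,urn,mesh]
Tick 5: prefer A, take crate from A; A=[reel,tile,drum] B=[grate,axle] C=[hinge,valve,urn,mesh,crate]
Tick 6: prefer B, take grate from B; A=[reel,tile,drum] B=[axle] C=[hinge,valve,urn,mesh,crate,grate]
Tick 7: prefer A, take reel from A; A=[tile,drum] B=[axle] C=[hinge,valve,urn,mesh,crate,grate,reel]
Tick 8: prefer B, take axle from B; A=[tile,drum] B=[-] C=[hinge,valve,urn,mesh,crate,grate,reel,axle]
Tick 9: prefer A, take tile from A; A=[drum] B=[-] C=[hinge,valve,urn,mesh,crate,grate,reel,axle,tile]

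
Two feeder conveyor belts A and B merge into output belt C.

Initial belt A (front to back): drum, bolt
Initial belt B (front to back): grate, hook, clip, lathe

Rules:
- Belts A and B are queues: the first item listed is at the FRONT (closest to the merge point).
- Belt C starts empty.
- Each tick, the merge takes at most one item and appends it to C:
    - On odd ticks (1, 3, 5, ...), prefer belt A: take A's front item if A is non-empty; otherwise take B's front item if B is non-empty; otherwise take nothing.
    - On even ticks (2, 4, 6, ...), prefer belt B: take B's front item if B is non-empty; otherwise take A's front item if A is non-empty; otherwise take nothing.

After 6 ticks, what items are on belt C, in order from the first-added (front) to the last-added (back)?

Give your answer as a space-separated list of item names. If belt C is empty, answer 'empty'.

Answer: drum grate bolt hook clip lathe

Derivation:
Tick 1: prefer A, take drum from A; A=[bolt] B=[grate,hook,clip,lathe] C=[drum]
Tick 2: prefer B, take grate from B; A=[bolt] B=[hook,clip,lathe] C=[drum,grate]
Tick 3: prefer A, take bolt from A; A=[-] B=[hook,clip,lathe] C=[drum,grate,bolt]
Tick 4: prefer B, take hook from B; A=[-] B=[clip,lathe] C=[drum,grate,bolt,hook]
Tick 5: prefer A, take clip from B; A=[-] B=[lathe] C=[drum,grate,bolt,hook,clip]
Tick 6: prefer B, take lathe from B; A=[-] B=[-] C=[drum,grate,bolt,hook,clip,lathe]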